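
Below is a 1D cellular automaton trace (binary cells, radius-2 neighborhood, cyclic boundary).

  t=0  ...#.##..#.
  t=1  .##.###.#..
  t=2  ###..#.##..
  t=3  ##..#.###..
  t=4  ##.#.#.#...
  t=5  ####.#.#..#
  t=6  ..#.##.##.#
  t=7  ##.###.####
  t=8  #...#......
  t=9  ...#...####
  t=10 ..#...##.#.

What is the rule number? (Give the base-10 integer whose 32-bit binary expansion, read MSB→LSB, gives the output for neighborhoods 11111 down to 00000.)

  #####|.  b31=0 t=5,i=1
  ####.|#  b30=1 t=5,i=2
  ###.#|.  b29=0 t=1,i=6
  ###..|.  b28=0 t=2,i=2
  ##.##|.  b27=0 t=1,i=3
  ##.#.|#  b26=1 t=1,i=7
  ##..#|.  b25=0 t=0,i=7
  ##...|.  b24=0 t=9,i=0
  #.###|.  b23=0 t=1,i=4
  #.##.|#  b22=1 t=0,i=5
  #.#.#|#  b21=1 t=4,i=3
  #.#..|#  b20=1 t=1,i=8
  #..##|.  b19=0 t=2,i=10
  #..#.|#  b18=1 t=0,i=8
  #...#|.  b17=0 t=1,i=10
  #....|.  b16=0 t=0,i=0
  .####|.  b15=0 t=5,i=0
  .###.|#  b14=1 t=1,i=5
  .##.#|#  b13=1 t=1,i=2
  .##..|#  b12=1 t=0,i=6
  .#.##|#  b11=1 t=0,i=4
  .#.#.|.  b10=0 t=4,i=4
  .#..#|#  b9=1 t=5,i=8
  .#...|.  b8=0 t=0,i=10
  ..###|#  b7=1 t=2,i=0
  ..##.|#  b6=1 t=1,i=1
  ..#.#|.  b5=0 t=0,i=3
  ..#..|.  b4=0 t=0,i=9
  ...##|#  b3=1 t=1,i=0
  ...#.|#  b2=1 t=0,i=2
  ....#|#  b1=1 t=0,i=1
  .....|#  b0=1 t=8,i=7
  bits 01000100011101000111101011001111 = 1148484303

1148484303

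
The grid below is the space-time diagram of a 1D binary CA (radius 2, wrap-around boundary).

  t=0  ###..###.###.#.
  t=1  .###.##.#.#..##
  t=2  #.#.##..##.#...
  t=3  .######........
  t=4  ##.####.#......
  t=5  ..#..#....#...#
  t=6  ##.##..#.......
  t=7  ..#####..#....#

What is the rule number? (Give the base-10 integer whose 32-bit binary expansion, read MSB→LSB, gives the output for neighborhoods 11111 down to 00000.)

  ##### -> #   bit 31 = 1  t=3,i=3
  ####. -> #   bit 30 = 1  t=3,i=5
  ###.# -> .   bit 29 = 0  t=0,i=7
  ###.. -> #   bit 28 = 1  t=0,i=2
  ##.## -> #   bit 27 = 1  t=0,i=8
  ##.#. -> .   bit 26 = 0  t=0,i=12
  ##..# -> #   bit 25 = 1  t=0,i=3
  ##... -> .   bit 24 = 0  t=3,i=7
  #.### -> .   bit 23 = 0  t=0,i=0
  #.##. -> #   bit 22 = 1  t=1,i=5
  #.#.# -> #   bit 21 = 1  t=0,i=13
  #.#.. -> .   bit 20 = 0  t=1,i=10
  #..## -> .   bit 19 = 0  t=0,i=4
  #..#. -> #   bit 18 = 1  t=5,i=1
  #...# -> .   bit 17 = 0  t=2,i=13
  #.... -> #   bit 16 = 1  t=3,i=8
  .#### -> .   bit 15 = 0  t=3,i=2
  .###. -> #   bit 14 = 1  t=0,i=1
  .##.# -> .   bit 13 = 0  t=1,i=6
  .##.. -> #   bit 12 = 1  t=2,i=5
  .#.## -> #   bit 11 = 1  t=0,i=14
  .#.#. -> #   bit 10 = 1  t=1,i=9
  .#..# -> #   bit 9 = 1  t=1,i=11
  .#... -> .   bit 8 = 0  t=2,i=12
  ..### -> #   bit 7 = 1  t=0,i=5
  ..##. -> .   bit 6 = 0  t=1,i=13
  ..#.# -> .   bit 5 = 0  t=2,i=0
  ..#.. -> .   bit 4 = 0  t=5,i=2
  ...## -> #   bit 3 = 1  t=3,i=0
  ...#. -> .   bit 2 = 0  t=2,i=14
  ....# -> .   bit 1 = 0  t=3,i=14
  ..... -> .   bit 0 = 0  t=3,i=9
  bits 11011010011001010101111010001000 = 3664076424

3664076424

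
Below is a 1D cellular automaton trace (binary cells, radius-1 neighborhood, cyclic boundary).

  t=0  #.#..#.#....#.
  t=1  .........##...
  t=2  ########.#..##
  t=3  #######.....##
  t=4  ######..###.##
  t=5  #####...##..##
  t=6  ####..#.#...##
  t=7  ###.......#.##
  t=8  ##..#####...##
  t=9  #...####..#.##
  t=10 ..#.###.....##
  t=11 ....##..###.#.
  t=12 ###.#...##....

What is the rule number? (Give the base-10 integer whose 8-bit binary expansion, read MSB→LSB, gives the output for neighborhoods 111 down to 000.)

  ###|#  b7=1 t=2,i=0
  ##.|.  b6=0 t=1,i=10
  #.#|.  b5=0 t=0,i=1
  #..|.  b4=0 t=0,i=3
  .##|#  b3=1 t=1,i=9
  .#.|.  b2=0 t=0,i=0
  ..#|.  b1=0 t=0,i=4
  ...|#  b0=1 t=0,i=9
  bits 10001001 = 137

137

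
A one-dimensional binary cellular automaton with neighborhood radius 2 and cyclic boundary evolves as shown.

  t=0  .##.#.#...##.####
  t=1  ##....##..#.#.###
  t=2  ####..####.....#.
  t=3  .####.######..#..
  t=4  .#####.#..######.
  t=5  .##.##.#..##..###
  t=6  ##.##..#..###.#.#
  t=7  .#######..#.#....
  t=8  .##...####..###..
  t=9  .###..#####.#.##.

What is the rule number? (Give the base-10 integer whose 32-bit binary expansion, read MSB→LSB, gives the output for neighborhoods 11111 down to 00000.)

2069205460

  nb #####: next=.  (t=1,i=16, bit31=0)
  nb ####.: next=#  (t=0,i=15, bit30=1)
  nb ###.#: next=#  (t=0,i=16, bit29=1)
  nb ###..: next=#  (t=1,i=1, bit28=1)
  nb ##.##: next=#  (t=0,i=0, bit27=1)
  nb ##.#.: next=.  (t=0,i=3, bit26=0)
  nb ##..#: next=#  (t=1,i=8, bit25=1)
  nb ##...: next=#  (t=1,i=2, bit24=1)
  nb #.###: next=.  (t=0,i=13, bit23=0)
  nb #.##.: next=#  (t=0,i=1, bit22=1)
  nb #.#.#: next=.  (t=0,i=4, bit21=0)
  nb #.#..: next=#  (t=0,i=6, bit20=1)
  nb #..##: next=.  (t=2,i=5, bit19=0)
  nb #..#.: next=#  (t=1,i=9, bit18=1)
  nb #...#: next=.  (t=0,i=8, bit17=0)
  nb #....: next=#  (t=1,i=3, bit16=1)
  nb .####: next=#  (t=0,i=14, bit15=1)
  nb .###.: next=.  (t=5,i=15, bit14=0)
  nb .##.#: next=.  (t=0,i=2, bit13=0)
  nb .##..: next=#  (t=1,i=7, bit12=1)
  nb .#.##: next=.  (t=1,i=13, bit11=0)
  nb .#.#.: next=.  (t=0,i=5, bit10=0)
  nb .#..#: next=.  (t=4,i=8, bit9=0)
  nb .#...: next=#  (t=0,i=7, bit8=1)
  nb ..###: next=#  (t=2,i=6, bit7=1)
  nb ..##.: next=#  (t=0,i=10, bit6=1)
  nb ..#.#: next=.  (t=1,i=10, bit5=0)
  nb ..#..: next=#  (t=3,i=14, bit4=1)
  nb ...##: next=.  (t=0,i=9, bit3=0)
  nb ...#.: next=#  (t=2,i=14, bit2=1)
  nb ....#: next=.  (t=1,i=4, bit1=0)
  nb .....: next=.  (t=2,i=12, bit0=0)
  bits 01111011010101011001000111010100 = 2069205460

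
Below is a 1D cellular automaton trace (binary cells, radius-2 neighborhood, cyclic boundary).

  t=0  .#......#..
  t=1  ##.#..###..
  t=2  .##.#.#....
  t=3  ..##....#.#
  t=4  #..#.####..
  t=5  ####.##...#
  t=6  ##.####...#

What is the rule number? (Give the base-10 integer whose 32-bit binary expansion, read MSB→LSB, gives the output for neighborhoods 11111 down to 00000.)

2898637494

  nb #####: next=#  (t=5,i=1, bit31=1)
  nb ####.: next=.  (t=4,i=7, bit30=0)
  nb ###.#: next=#  (t=5,i=3, bit29=1)
  nb ###..: next=.  (t=1,i=8, bit28=0)
  nb ##.##: next=#  (t=5,i=4, bit27=1)
  nb ##.#.: next=#  (t=1,i=2, bit26=1)
  nb ##..#: next=.  (t=1,i=9, bit25=0)
  nb ##...: next=.  (t=3,i=4, bit24=0)
  nb #.###: next=#  (t=4,i=5, bit23=1)
  nb #.##.: next=#  (t=5,i=5, bit22=1)
  nb #.#.#: next=.  (t=2,i=4, bit21=0)
  nb #.#..: next=.  (t=1,i=3, bit20=0)
  nb #..##: next=.  (t=1,i=5, bit19=0)
  nb #..#.: next=#  (t=4,i=2, bit18=1)
  nb #...#: next=.  (t=0,i=10, bit17=0)
  nb #....: next=#  (t=0,i=3, bit16=1)
  nb .####: next=#  (t=4,i=6, bit15=1)
  nb .###.: next=.  (t=1,i=7, bit14=0)
  nb .##.#: next=#  (t=1,i=1, bit13=1)
  nb .##..: next=#  (t=3,i=3, bit12=1)
  nb .#.##: next=.  (t=4,i=4, bit11=0)
  nb .#.#.: next=.  (t=2,i=5, bit10=0)
  nb .#..#: next=#  (t=1,i=4, bit9=1)
  nb .#...: next=.  (t=0,i=2, bit8=0)
  nb ..###: next=#  (t=1,i=6, bit7=1)
  nb ..##.: next=.  (t=1,i=0, bit6=0)
  nb ..#.#: next=#  (t=3,i=8, bit5=1)
  nb ..#..: next=#  (t=0,i=1, bit4=1)
  nb ...##: next=.  (t=2,i=0, bit3=0)
  nb ...#.: next=#  (t=0,i=0, bit2=1)
  nb ....#: next=#  (t=0,i=6, bit1=1)
  nb .....: next=.  (t=0,i=4, bit0=0)
  bits 10101100110001011011001010110110 = 2898637494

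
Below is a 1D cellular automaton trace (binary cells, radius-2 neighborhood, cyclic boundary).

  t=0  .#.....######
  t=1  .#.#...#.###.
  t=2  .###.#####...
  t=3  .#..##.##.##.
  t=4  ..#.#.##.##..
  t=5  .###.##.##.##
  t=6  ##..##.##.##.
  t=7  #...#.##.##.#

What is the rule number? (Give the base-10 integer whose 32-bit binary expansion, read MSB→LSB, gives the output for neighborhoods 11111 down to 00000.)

3386052324

  ##### -> #   bit 31 = 1  t=0,i=9
  ####. -> #   bit 30 = 1  t=0,i=11
  ###.# -> .   bit 29 = 0  t=0,i=12
  ###.. -> .   bit 28 = 0  t=1,i=11
  ##.## -> #   bit 27 = 1  t=2,i=4
  ##.#. -> .   bit 26 = 0  t=0,i=0
  ##..# -> .   bit 25 = 0  t=1,i=12
  ##... -> #   bit 24 = 1  t=2,i=10
  #.### -> #   bit 23 = 1  t=1,i=9
  #.##. -> #   bit 22 = 1  t=3,i=7
  #.#.# -> .   bit 21 = 0  t=4,i=4
  #.#.. -> #   bit 20 = 1  t=0,i=1
  #..## -> .   bit 19 = 0  t=3,i=3
  #..#. -> .   bit 18 = 0  t=1,i=0
  #...# -> #   bit 17 = 1  t=1,i=5
  #.... -> #   bit 16 = 1  t=0,i=3
  .#### -> .   bit 15 = 0  t=0,i=8
  .###. -> .   bit 14 = 0  t=1,i=10
  .##.# -> .   bit 13 = 0  t=3,i=5
  .##.. -> .   bit 12 = 0  t=3,i=11
  .#.## -> #   bit 11 = 1  t=1,i=8
  .#.#. -> #   bit 10 = 1  t=1,i=2
  .#..# -> #   bit 9 = 1  t=3,i=2
  .#... -> .   bit 8 = 0  t=0,i=2
  ..### -> #   bit 7 = 1  t=0,i=7
  ..##. -> #   bit 6 = 1  t=3,i=4
  ..#.# -> #   bit 5 = 1  t=1,i=1
  ..#.. -> .   bit 4 = 0  t=3,i=1
  ...## -> .   bit 3 = 0  t=0,i=6
  ...#. -> #   bit 2 = 1  t=1,i=6
  ....# -> .   bit 1 = 0  t=0,i=5
  ..... -> .   bit 0 = 0  t=0,i=4
  bits 11001001110100110000111011100100 = 3386052324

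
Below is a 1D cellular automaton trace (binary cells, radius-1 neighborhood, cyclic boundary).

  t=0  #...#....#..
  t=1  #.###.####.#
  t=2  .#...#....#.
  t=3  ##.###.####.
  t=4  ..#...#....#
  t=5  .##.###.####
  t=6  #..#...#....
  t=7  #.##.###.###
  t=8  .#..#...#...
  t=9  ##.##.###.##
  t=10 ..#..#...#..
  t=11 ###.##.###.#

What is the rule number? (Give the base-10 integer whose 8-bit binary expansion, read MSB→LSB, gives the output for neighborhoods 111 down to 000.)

  [7] ### => .  t=1,i=3
  [6] ##. => .  t=1,i=0
  [5] #.# => #  t=1,i=1
  [4] #.. => .  t=0,i=1
  [3] .## => .  t=1,i=2
  [2] .#. => #  t=0,i=0
  [1] ..# => #  t=0,i=3
  [0] ... => #  t=0,i=2
  bits 00100111 = 39

39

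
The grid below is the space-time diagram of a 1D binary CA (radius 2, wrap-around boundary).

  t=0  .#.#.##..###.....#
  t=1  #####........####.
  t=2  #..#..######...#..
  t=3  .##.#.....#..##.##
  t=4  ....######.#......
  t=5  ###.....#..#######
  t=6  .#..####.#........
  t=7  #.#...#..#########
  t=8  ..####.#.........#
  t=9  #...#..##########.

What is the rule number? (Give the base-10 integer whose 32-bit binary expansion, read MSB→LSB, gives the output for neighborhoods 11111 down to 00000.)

1085738759

  ##### -> .   bit 31 = 0  t=1,i=2
  ####. -> #   bit 30 = 1  t=1,i=3
  ###.# -> .   bit 29 = 0  t=1,i=16
  ###.. -> .   bit 28 = 0  t=0,i=11
  ##.## -> .   bit 27 = 0  t=1,i=17
  ##.#. -> .   bit 26 = 0  t=3,i=3
  ##..# -> .   bit 25 = 0  t=0,i=7
  ##... -> .   bit 24 = 0  t=0,i=12
  #.### -> #   bit 23 = 1  t=1,i=0
  #.##. -> .   bit 22 = 0  t=0,i=5
  #.#.# -> #   bit 21 = 1  t=0,i=1
  #.#.. -> #   bit 20 = 1  t=3,i=4
  #..## -> .   bit 19 = 0  t=0,i=8
  #..#. -> #   bit 18 = 1  t=2,i=2
  #...# -> #   bit 17 = 1  t=2,i=13
  #.... -> #   bit 16 = 1  t=0,i=13
  .#### -> .   bit 15 = 0  t=1,i=1
  .###. -> .   bit 14 = 0  t=0,i=10
  .##.# -> .   bit 13 = 0  t=3,i=2
  .##.. -> .   bit 12 = 0  t=0,i=6
  .#.## -> #   bit 11 = 1  t=0,i=4
  .#.#. -> #   bit 10 = 1  t=0,i=0
  .#..# -> #   bit 9 = 1  t=2,i=1
  .#... -> #   bit 8 = 1  t=3,i=5
  ..### -> .   bit 7 = 0  t=0,i=9
  ..##. -> .   bit 6 = 0  t=3,i=13
  ..#.# -> .   bit 5 = 0  t=0,i=17
  ..#.. -> .   bit 4 = 0  t=2,i=0
  ...## -> .   bit 3 = 0  t=1,i=12
  ...#. -> #   bit 2 = 1  t=0,i=16
  ....# -> #   bit 1 = 1  t=0,i=15
  ..... -> #   bit 0 = 1  t=0,i=14
  bits 01000000101101110000111100000111 = 1085738759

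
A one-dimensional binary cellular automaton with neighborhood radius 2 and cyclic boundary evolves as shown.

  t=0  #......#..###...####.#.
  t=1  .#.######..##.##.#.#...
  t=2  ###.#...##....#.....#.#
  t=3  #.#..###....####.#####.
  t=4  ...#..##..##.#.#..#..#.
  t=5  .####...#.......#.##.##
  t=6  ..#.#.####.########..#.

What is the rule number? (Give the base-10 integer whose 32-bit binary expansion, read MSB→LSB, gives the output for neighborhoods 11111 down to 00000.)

  [31] ##### => .  t=1,i=5
  [30] ####. => .  t=0,i=18
  [29] ###.# => #  t=0,i=19
  [28] ###.. => #  t=0,i=12
  [27] ##.## => .  t=1,i=13
  [26] ##.#. => .  t=0,i=20
  [25] ##..# => #  t=1,i=9
  [24] ##... => .  t=0,i=13
  [23] #.### => .  t=1,i=3
  [22] #.##. => #  t=1,i=14
  [21] #.#.# => .  t=0,i=21
  [20] #.#.. => .  t=0,i=0
  [19] #..## => .  t=0,i=9
  [18] #..#. => .  t=4,i=17
  [17] #...# => #  t=0,i=14
  [16] #.... => .  t=0,i=2
  [15] .#### => #  t=0,i=17
  [14] .###. => #  t=0,i=11
  [13] .##.# => .  t=1,i=12
  [12] .##.. => .  t=2,i=9
  [11] .#.## => #  t=1,i=2
  [10] .#.#. => .  t=0,i=22
  [9] .#..# => #  t=0,i=8
  [8] .#... => #  t=0,i=1
  [7] ..### => .  t=0,i=10
  [6] ..##. => .  t=1,i=11
  [5] ..#.# => #  t=1,i=1
  [4] ..#.. => #  t=0,i=7
  [3] ...## => #  t=0,i=15
  [2] ...#. => #  t=0,i=6
  [1] ....# => #  t=0,i=5
  [0] ..... => #  t=0,i=3
  bits 00110010010000101100101100111111 = 843238207

843238207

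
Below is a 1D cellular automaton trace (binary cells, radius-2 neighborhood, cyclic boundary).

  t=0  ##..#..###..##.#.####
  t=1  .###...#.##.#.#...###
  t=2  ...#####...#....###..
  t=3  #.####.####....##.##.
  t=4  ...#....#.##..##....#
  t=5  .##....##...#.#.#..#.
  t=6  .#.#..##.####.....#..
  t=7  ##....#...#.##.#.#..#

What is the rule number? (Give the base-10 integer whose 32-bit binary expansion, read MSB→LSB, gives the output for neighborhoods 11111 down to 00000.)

2533785837

  ##### -> #   bit 31 = 1  t=0,i=19
  ####. -> .   bit 30 = 0  t=0,i=0
  ###.# -> .   bit 29 = 0  t=1,i=20
  ###.. -> #   bit 28 = 1  t=0,i=1
  ##.## -> .   bit 27 = 0  t=1,i=0
  ##.#. -> #   bit 26 = 1  t=0,i=14
  ##..# -> #   bit 25 = 1  t=0,i=2
  ##... -> #   bit 24 = 1  t=1,i=4
  #.### -> .   bit 23 = 0  t=0,i=17
  #.##. -> .   bit 22 = 0  t=1,i=9
  #.#.# -> .   bit 21 = 0  t=0,i=15
  #.#.. -> .   bit 20 = 0  t=1,i=14
  #..## -> .   bit 19 = 0  t=0,i=6
  #..#. -> #   bit 18 = 1  t=0,i=3
  #...# -> #   bit 17 = 1  t=1,i=5
  #.... -> .   bit 16 = 0  t=2,i=13
  .#### -> #   bit 15 = 1  t=0,i=18
  .###. -> .   bit 14 = 0  t=0,i=8
  .##.# -> .   bit 13 = 0  t=0,i=13
  .##.. -> .   bit 12 = 0  t=4,i=11
  .#.## -> .   bit 11 = 0  t=0,i=16
  .#.#. -> .   bit 10 = 0  t=1,i=13
  .#..# -> .   bit 9 = 0  t=0,i=5
  .#... -> .   bit 8 = 0  t=1,i=15
  ..### -> #   bit 7 = 1  t=0,i=7
  ..##. -> #   bit 6 = 1  t=0,i=12
  ..#.# -> #   bit 5 = 1  t=1,i=7
  ..#.. -> .   bit 4 = 0  t=0,i=4
  ...## -> #   bit 3 = 1  t=1,i=17
  ...#. -> #   bit 2 = 1  t=1,i=6
  ....# -> .   bit 1 = 0  t=2,i=1
  ..... -> #   bit 0 = 1  t=2,i=0
  bits 10010111000001101000000011101101 = 2533785837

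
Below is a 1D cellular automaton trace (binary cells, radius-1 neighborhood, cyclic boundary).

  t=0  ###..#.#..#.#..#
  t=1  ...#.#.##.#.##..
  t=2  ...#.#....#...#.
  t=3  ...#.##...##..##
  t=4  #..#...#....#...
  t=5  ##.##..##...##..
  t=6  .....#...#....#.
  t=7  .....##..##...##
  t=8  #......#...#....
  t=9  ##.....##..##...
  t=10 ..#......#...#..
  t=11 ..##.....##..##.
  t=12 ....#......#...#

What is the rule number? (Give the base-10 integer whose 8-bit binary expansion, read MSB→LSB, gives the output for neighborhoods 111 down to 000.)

20

  ### -> .   bit 7 = 0  t=0,i=0
  ##. -> .   bit 6 = 0  t=0,i=2
  #.# -> .   bit 5 = 0  t=0,i=6
  #.. -> #   bit 4 = 1  t=0,i=3
  .## -> .   bit 3 = 0  t=0,i=15
  .#. -> #   bit 2 = 1  t=0,i=5
  ..# -> .   bit 1 = 0  t=0,i=4
  ... -> .   bit 0 = 0  t=1,i=0
  bits 00010100 = 20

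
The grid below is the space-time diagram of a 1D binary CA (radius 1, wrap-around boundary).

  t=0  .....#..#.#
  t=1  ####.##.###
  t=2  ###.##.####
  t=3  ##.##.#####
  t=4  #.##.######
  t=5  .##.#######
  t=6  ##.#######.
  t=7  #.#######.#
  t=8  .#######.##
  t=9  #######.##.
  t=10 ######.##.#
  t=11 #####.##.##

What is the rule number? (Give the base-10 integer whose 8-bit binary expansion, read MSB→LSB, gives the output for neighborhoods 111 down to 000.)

189

  nb ###: next=#  (t=1,i=0, bit7=1)
  nb ##.: next=.  (t=1,i=3, bit6=0)
  nb #.#: next=#  (t=0,i=9, bit5=1)
  nb #..: next=#  (t=0,i=0, bit4=1)
  nb .##: next=#  (t=1,i=5, bit3=1)
  nb .#.: next=#  (t=0,i=5, bit2=1)
  nb ..#: next=.  (t=0,i=4, bit1=0)
  nb ...: next=#  (t=0,i=1, bit0=1)
  bits 10111101 = 189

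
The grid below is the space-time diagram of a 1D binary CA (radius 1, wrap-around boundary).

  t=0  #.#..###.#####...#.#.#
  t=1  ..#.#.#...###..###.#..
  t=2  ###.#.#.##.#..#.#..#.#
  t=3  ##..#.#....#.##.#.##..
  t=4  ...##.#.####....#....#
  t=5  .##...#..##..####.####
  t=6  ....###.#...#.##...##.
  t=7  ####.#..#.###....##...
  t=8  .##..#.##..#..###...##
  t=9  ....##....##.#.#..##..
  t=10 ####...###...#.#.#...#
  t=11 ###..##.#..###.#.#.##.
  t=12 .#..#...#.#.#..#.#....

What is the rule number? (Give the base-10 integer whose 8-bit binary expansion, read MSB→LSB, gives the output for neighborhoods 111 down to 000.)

135

  nb ###: next=#  (t=0,i=6, bit7=1)
  nb ##.: next=.  (t=0,i=0, bit6=0)
  nb #.#: next=.  (t=0,i=1, bit5=0)
  nb #..: next=.  (t=0,i=3, bit4=0)
  nb .##: next=.  (t=0,i=5, bit3=0)
  nb .#.: next=#  (t=0,i=2, bit2=1)
  nb ..#: next=#  (t=0,i=4, bit1=1)
  nb ...: next=#  (t=0,i=15, bit0=1)
  bits 10000111 = 135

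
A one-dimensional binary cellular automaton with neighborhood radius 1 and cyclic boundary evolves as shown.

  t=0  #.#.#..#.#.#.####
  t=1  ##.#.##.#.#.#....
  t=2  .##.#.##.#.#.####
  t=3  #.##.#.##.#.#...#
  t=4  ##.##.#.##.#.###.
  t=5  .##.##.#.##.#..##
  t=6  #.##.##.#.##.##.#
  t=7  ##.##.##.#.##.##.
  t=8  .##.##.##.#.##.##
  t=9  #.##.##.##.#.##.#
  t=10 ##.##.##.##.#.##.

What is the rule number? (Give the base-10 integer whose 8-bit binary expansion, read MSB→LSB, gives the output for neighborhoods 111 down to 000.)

115

  ###|.  b7=0 t=0,i=14
  ##.|#  b6=1 t=0,i=0
  #.#|#  b5=1 t=0,i=1
  #..|#  b4=1 t=0,i=5
  .##|.  b3=0 t=0,i=13
  .#.|.  b2=0 t=0,i=2
  ..#|#  b1=1 t=0,i=6
  ...|#  b0=1 t=1,i=14
  bits 01110011 = 115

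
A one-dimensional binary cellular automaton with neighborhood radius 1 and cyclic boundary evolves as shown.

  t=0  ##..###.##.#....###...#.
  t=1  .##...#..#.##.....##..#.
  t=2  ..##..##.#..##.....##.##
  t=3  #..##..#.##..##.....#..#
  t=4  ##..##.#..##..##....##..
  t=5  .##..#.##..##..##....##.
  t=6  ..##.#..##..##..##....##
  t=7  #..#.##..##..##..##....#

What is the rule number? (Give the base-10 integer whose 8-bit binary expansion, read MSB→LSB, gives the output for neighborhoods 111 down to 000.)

  [7] ### => .  t=0,i=5
  [6] ##. => #  t=0,i=1
  [5] #.# => .  t=0,i=7
  [4] #.. => #  t=0,i=2
  [3] .## => .  t=0,i=0
  [2] .#. => #  t=0,i=11
  [1] ..# => .  t=0,i=3
  [0] ... => .  t=0,i=13
  bits 01010100 = 84

84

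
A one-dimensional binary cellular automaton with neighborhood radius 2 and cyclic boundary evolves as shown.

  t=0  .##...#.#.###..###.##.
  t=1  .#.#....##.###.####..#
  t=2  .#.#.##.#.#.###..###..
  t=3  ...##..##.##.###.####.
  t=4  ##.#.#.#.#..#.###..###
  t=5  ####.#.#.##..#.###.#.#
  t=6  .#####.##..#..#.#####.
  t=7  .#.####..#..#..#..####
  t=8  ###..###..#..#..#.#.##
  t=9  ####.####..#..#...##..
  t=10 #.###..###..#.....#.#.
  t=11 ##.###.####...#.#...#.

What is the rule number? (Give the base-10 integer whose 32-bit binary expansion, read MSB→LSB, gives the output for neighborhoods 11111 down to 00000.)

  [31] ##### => #  t=4,i=21
  [30] ####. => #  t=1,i=17
  [29] ###.# => #  t=0,i=17
  [28] ###.. => #  t=0,i=12
  [27] ##.## => #  t=0,i=18
  [26] ##.#. => #  t=2,i=7
  [25] ##..# => #  t=0,i=13
  [24] ##... => #  t=0,i=3
  [23] #.### => .  t=0,i=10
  [22] #.##. => .  t=0,i=19
  [21] #.#.# => #  t=0,i=8
  [20] #.#.. => #  t=1,i=3
  [19] #..## => .  t=0,i=0
  [18] #..#. => .  t=1,i=20
  [17] #...# => .  t=0,i=4
  [16] #.... => #  t=1,i=5
  [15] .#### => .  t=1,i=16
  [14] .###. => #  t=0,i=11
  [13] .##.# => .  t=1,i=9
  [12] .##.. => .  t=0,i=2
  [11] .#.## => #  t=0,i=9
  [10] .#.#. => .  t=0,i=7
  [9] .#..# => #  t=4,i=10
  [8] .#... => .  t=1,i=4
  [7] ..### => #  t=0,i=15
  [6] ..##. => #  t=0,i=1
  [5] ..#.# => .  t=0,i=6
  [4] ..#.. => .  t=6,i=11
  [3] ...## => .  t=1,i=7
  [2] ...#. => .  t=0,i=5
  [1] ....# => #  t=1,i=6
  [0] ..... => .  t=10,i=15
  bits 11111111001100010100101011000010 = 4281420482

4281420482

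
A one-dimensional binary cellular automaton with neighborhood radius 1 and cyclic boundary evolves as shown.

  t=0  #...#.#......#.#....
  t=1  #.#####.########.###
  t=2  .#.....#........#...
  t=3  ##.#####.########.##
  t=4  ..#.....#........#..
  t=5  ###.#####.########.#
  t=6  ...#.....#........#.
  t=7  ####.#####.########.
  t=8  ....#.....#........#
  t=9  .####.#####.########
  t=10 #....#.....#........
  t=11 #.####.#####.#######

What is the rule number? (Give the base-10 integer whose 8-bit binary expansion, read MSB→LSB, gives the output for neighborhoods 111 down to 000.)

  nb ###: next=.  (t=1,i=3, bit7=0)
  nb ##.: next=.  (t=1,i=0, bit6=0)
  nb #.#: next=#  (t=0,i=5, bit5=1)
  nb #..: next=.  (t=0,i=1, bit4=0)
  nb .##: next=.  (t=1,i=2, bit3=0)
  nb .#.: next=#  (t=0,i=0, bit2=1)
  nb ..#: next=#  (t=0,i=3, bit1=1)
  nb ...: next=#  (t=0,i=2, bit0=1)
  bits 00100111 = 39

39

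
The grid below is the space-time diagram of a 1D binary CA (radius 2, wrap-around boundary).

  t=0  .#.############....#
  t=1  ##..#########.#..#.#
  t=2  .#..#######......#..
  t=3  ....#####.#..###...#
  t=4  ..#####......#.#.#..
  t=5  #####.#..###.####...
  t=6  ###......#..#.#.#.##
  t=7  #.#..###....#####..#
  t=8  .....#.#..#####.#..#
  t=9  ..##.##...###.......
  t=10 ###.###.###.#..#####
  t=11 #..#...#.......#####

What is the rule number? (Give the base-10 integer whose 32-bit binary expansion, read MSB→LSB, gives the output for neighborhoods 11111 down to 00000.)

  [31] ##### => #  t=0,i=5
  [30] ####. => .  t=0,i=13
  [29] ###.# => .  t=1,i=12
  [28] ###.. => #  t=0,i=14
  [27] ##.## => #  t=5,i=12
  [26] ##.#. => .  t=1,i=13
  [25] ##..# => .  t=1,i=2
  [24] ##... => .  t=0,i=15
  [23] #.### => .  t=0,i=3
  [22] #.##. => #  t=9,i=5
  [21] #.#.# => #  t=0,i=1
  [20] #.#.. => .  t=1,i=14
  [19] #..## => .  t=1,i=3
  [18] #..#. => .  t=1,i=16
  [17] #...# => #  t=2,i=19
  [16] #.... => .  t=0,i=16
  [15] .#### => #  t=0,i=4
  [14] .###. => .  t=1,i=0
  [13] .##.# => .  t=7,i=0
  [12] .##.. => #  t=9,i=6
  [11] .#.## => .  t=0,i=2
  [10] .#.#. => #  t=0,i=0
  [9] .#..# => .  t=1,i=15
  [8] .#... => .  t=2,i=18
  [7] ..### => #  t=1,i=4
  [6] ..##. => #  t=7,i=19
  [5] ..#.# => #  t=0,i=19
  [4] ..#.. => .  t=2,i=1
  [3] ...## => #  t=3,i=3
  [2] ...#. => .  t=0,i=18
  [1] ....# => #  t=0,i=17
  [0] ..... => #  t=2,i=13
  bits 10011000011000101001010011101011 = 2556597483

2556597483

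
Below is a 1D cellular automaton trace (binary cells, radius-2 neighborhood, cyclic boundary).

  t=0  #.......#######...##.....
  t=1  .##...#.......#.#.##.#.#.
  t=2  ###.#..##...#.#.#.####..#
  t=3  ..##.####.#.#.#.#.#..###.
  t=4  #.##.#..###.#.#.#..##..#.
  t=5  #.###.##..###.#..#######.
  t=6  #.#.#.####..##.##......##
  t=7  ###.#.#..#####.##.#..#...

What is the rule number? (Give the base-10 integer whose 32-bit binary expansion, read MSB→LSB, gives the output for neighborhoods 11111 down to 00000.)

  #####|.  b31=0 t=0,i=10
  ####.|.  b30=0 t=0,i=13
  ###.#|#  b29=1 t=2,i=2
  ###..|#  b28=1 t=0,i=14
  ##.##|.  b27=0 t=3,i=4
  ##.#.|#  b26=1 t=1,i=20
  ##..#|#  b25=1 t=2,i=22
  ##...|.  b24=0 t=0,i=15
  #.###|#  b23=1 t=2,i=18
  #.##.|#  b22=1 t=1,i=18
  #.#.#|#  b21=1 t=1,i=16
  #.#..|.  b20=0 t=1,i=23
  #..##|#  b19=1 t=1,i=0
  #..#.|#  b18=1 t=4,i=22
  #...#|#  b17=1 t=0,i=16
  #....|#  b16=1 t=0,i=2
  .####|.  b15=0 t=0,i=9
  .###.|.  b14=0 t=3,i=22
  .##.#|#  b13=1 t=1,i=19
  .##..|#  b12=1 t=0,i=19
  .#.##|.  b11=0 t=1,i=17
  .#.#.|.  b10=0 t=1,i=15
  .#..#|#  b9=1 t=1,i=24
  .#...|#  b8=1 t=0,i=1
  ..###|.  b7=0 t=0,i=8
  ..##.|#  b6=1 t=0,i=18
  ..#.#|#  b5=1 t=1,i=14
  ..#..|.  b4=0 t=0,i=0
  ...##|.  b3=0 t=0,i=7
  ...#.|.  b2=0 t=0,i=24
  ....#|#  b1=1 t=0,i=6
  .....|.  b0=0 t=0,i=3
  bits 00110110111011110011001101100010 = 921645922

921645922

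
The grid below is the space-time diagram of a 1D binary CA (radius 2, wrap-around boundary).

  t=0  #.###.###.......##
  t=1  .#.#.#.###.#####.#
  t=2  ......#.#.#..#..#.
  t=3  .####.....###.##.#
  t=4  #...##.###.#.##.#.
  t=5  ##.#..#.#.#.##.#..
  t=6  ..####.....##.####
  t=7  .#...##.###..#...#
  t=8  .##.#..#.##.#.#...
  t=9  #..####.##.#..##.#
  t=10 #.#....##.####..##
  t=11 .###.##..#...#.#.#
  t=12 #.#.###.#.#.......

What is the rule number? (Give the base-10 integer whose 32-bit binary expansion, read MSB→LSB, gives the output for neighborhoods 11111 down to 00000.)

  [31] ##### => #  t=1,i=13
  [30] ####. => .  t=1,i=14
  [29] ###.# => .  t=0,i=0
  [28] ###.. => #  t=0,i=8
  [27] ##.## => #  t=0,i=1
  [26] ##.#. => #  t=1,i=16
  [25] ##..# => .  t=6,i=0
  [24] ##... => #  t=0,i=9
  [23] #.### => .  t=0,i=2
  [22] #.##. => #  t=3,i=14
  [21] #.#.# => .  t=1,i=1
  [20] #.#.. => #  t=2,i=10
  [19] #..## => #  t=5,i=17
  [18] #..#. => #  t=2,i=12
  [17] #...# => .  t=4,i=2
  [16] #.... => .  t=0,i=10
  [15] .#### => .  t=1,i=12
  [14] .###. => #  t=0,i=3
  [13] .##.# => .  t=3,i=15
  [12] .##.. => #  t=9,i=0
  [11] .#.## => #  t=1,i=6
  [10] .#.#. => .  t=1,i=0
  [9] .#..# => #  t=2,i=11
  [8] .#... => #  t=2,i=17
  [7] ..### => .  t=0,i=16
  [6] ..##. => .  t=4,i=4
  [5] ..#.# => .  t=2,i=6
  [4] ..#.. => .  t=2,i=13
  [3] ...## => #  t=0,i=15
  [2] ...#. => .  t=2,i=5
  [1] ....# => #  t=0,i=14
  [0] ..... => #  t=0,i=11
  bits 10011101010111000101101100001011 = 2640075531

2640075531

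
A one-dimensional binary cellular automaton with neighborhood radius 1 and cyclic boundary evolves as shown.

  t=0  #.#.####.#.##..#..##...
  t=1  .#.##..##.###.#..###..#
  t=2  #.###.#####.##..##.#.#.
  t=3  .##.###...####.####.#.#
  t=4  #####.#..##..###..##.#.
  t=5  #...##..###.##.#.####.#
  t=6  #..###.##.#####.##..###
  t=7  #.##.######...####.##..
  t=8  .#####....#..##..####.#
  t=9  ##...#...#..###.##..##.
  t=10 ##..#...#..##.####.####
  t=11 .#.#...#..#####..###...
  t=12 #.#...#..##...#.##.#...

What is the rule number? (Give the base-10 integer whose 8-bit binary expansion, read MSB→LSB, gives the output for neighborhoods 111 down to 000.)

106

  ###|.  b7=0 t=0,i=5
  ##.|#  b6=1 t=0,i=7
  #.#|#  b5=1 t=0,i=1
  #..|.  b4=0 t=0,i=13
  .##|#  b3=1 t=0,i=4
  .#.|.  b2=0 t=0,i=0
  ..#|#  b1=1 t=0,i=14
  ...|.  b0=0 t=0,i=21
  bits 01101010 = 106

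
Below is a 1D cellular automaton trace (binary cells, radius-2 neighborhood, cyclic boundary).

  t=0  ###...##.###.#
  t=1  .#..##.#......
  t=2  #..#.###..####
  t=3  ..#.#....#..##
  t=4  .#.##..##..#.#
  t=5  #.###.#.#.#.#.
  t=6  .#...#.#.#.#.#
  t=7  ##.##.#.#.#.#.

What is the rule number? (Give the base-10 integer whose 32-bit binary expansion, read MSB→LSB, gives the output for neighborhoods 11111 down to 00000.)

  ##### -> #   bit 31 = 1  t=2,i=12
  ####. -> #   bit 30 = 1  t=0,i=1
  ###.# -> .   bit 29 = 0  t=0,i=11
  ###.. -> .   bit 28 = 0  t=0,i=2
  ##.## -> .   bit 27 = 0  t=0,i=8
  ##.#. -> #   bit 26 = 1  t=1,i=6
  ##..# -> .   bit 25 = 0  t=2,i=1
  ##... -> .   bit 24 = 0  t=0,i=3
  #.### -> .   bit 23 = 0  t=0,i=9
  #.##. -> #   bit 22 = 1  t=4,i=3
  #.#.# -> .   bit 21 = 0  t=4,i=1
  #.#.. -> #   bit 20 = 1  t=1,i=7
  #..## -> #   bit 19 = 1  t=1,i=3
  #..#. -> #   bit 18 = 1  t=2,i=2
  #...# -> #   bit 17 = 1  t=0,i=4
  #.... -> .   bit 16 = 0  t=1,i=9
  .#### -> .   bit 15 = 0  t=0,i=0
  .###. -> .   bit 14 = 0  t=0,i=10
  .##.# -> #   bit 13 = 1  t=0,i=7
  .##.. -> #   bit 12 = 1  t=3,i=13
  .#.## -> #   bit 11 = 1  t=2,i=4
  .#.#. -> #   bit 10 = 1  t=3,i=3
  .#..# -> .   bit 9 = 0  t=1,i=2
  .#... -> .   bit 8 = 0  t=1,i=8
  ..### -> .   bit 7 = 0  t=2,i=10
  ..##. -> .   bit 6 = 0  t=0,i=6
  ..#.# -> .   bit 5 = 0  t=2,i=3
  ..#.. -> .   bit 4 = 0  t=1,i=1
  ...## -> #   bit 3 = 1  t=0,i=5
  ...#. -> #   bit 2 = 1  t=1,i=0
  ....# -> #   bit 1 = 1  t=1,i=13
  ..... -> #   bit 0 = 1  t=1,i=10
  bits 11000100010111100011110000001111 = 3294510095

3294510095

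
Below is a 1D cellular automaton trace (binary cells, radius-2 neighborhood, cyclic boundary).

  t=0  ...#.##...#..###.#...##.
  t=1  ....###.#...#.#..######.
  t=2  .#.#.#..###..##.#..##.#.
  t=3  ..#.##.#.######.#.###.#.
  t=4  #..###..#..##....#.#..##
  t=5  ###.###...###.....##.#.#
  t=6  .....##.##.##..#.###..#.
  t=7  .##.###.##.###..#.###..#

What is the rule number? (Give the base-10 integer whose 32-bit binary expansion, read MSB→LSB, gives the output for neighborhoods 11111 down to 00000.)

2455403849

  [31] ##### => #  t=1,i=19
  [30] ####. => .  t=1,i=21
  [29] ###.# => .  t=0,i=15
  [28] ###.. => #  t=1,i=22
  [27] ##.## => .  t=5,i=3
  [26] ##.#. => .  t=0,i=16
  [25] ##..# => #  t=2,i=11
  [24] ##... => .  t=0,i=7
  [23] #.### => .  t=3,i=9
  [22] #.##. => #  t=0,i=5
  [21] #.#.# => .  t=2,i=3
  [20] #.#.. => #  t=0,i=17
  [19] #..## => #  t=0,i=12
  [18] #..#. => .  t=2,i=0
  [17] #...# => #  t=0,i=8
  [16] #.... => .  t=0,i=0
  [15] .#### => .  t=1,i=18
  [14] .###. => #  t=0,i=14
  [13] .##.# => #  t=2,i=14
  [12] .##.. => #  t=0,i=6
  [11] .#.## => #  t=0,i=4
  [10] .#.#. => #  t=1,i=13
  [9] .#..# => .  t=0,i=11
  [8] .#... => #  t=0,i=18
  [7] ..### => .  t=0,i=13
  [6] ..##. => #  t=0,i=21
  [5] ..#.# => .  t=0,i=3
  [4] ..#.. => .  t=0,i=10
  [3] ...## => #  t=0,i=20
  [2] ...#. => .  t=0,i=2
  [1] ....# => .  t=0,i=1
  [0] ..... => #  t=1,i=1
  bits 10010010010110100111110101001001 = 2455403849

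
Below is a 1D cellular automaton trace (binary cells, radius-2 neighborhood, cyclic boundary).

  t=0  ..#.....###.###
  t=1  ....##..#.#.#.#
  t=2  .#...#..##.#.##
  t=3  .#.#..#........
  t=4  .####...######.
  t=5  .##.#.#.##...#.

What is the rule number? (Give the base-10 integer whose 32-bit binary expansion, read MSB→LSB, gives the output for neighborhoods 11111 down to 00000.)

  nb #####: next=.  (t=4,i=10, bit31=0)
  nb ####.: next=.  (t=4,i=3, bit30=0)
  nb ###.#: next=#  (t=0,i=10, bit29=1)
  nb ###..: next=#  (t=0,i=14, bit28=1)
  nb ##.##: next=.  (t=0,i=11, bit27=0)
  nb ##.#.: next=.  (t=2,i=0, bit26=0)
  nb ##..#: next=.  (t=0,i=0, bit25=0)
  nb ##...: next=.  (t=4,i=5, bit24=0)
  nb #.###: next=#  (t=0,i=12, bit23=1)
  nb #.##.: next=.  (t=2,i=13, bit22=0)
  nb #.#.#: next=.  (t=1,i=10, bit21=0)
  nb #.#..: next=#  (t=1,i=14, bit20=1)
  nb #..##: next=.  (t=2,i=7, bit19=0)
  nb #..#.: next=.  (t=0,i=1, bit18=0)
  nb #...#: next=#  (t=2,i=3, bit17=1)
  nb #....: next=#  (t=0,i=4, bit16=1)
  nb .####: next=#  (t=4,i=2, bit15=1)
  nb .###.: next=.  (t=0,i=9, bit14=0)
  nb .##.#: next=.  (t=2,i=9, bit13=0)
  nb .##..: next=#  (t=1,i=5, bit12=1)
  nb .#.##: next=.  (t=2,i=12, bit11=0)
  nb .#.#.: next=#  (t=1,i=9, bit10=1)
  nb .#..#: next=#  (t=2,i=6, bit9=1)
  nb .#...: next=.  (t=0,i=3, bit8=0)
  nb ..###: next=#  (t=0,i=8, bit7=1)
  nb ..##.: next=.  (t=1,i=4, bit6=0)
  nb ..#.#: next=#  (t=1,i=8, bit5=1)
  nb ..#..: next=.  (t=0,i=2, bit4=0)
  nb ...##: next=.  (t=0,i=7, bit3=0)
  nb ...#.: next=.  (t=2,i=4, bit2=0)
  nb ....#: next=.  (t=0,i=6, bit1=0)
  nb .....: next=#  (t=0,i=5, bit0=1)
  bits 00110000100100111001011010100001 = 814978721

814978721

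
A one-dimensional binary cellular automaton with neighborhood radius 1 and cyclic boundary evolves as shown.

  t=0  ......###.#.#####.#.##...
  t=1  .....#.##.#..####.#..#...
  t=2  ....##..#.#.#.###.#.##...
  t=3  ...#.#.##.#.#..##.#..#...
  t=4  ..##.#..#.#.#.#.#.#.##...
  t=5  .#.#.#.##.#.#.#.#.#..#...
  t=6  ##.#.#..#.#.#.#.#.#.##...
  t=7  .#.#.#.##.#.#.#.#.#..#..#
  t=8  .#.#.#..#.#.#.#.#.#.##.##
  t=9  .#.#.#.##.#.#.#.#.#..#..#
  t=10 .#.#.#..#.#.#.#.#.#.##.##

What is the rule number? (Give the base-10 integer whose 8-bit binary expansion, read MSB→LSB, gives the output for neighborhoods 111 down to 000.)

198

  ###|#  b7=1 t=0,i=7
  ##.|#  b6=1 t=0,i=8
  #.#|.  b5=0 t=0,i=9
  #..|.  b4=0 t=0,i=22
  .##|.  b3=0 t=0,i=6
  .#.|#  b2=1 t=0,i=10
  ..#|#  b1=1 t=0,i=5
  ...|.  b0=0 t=0,i=0
  bits 11000110 = 198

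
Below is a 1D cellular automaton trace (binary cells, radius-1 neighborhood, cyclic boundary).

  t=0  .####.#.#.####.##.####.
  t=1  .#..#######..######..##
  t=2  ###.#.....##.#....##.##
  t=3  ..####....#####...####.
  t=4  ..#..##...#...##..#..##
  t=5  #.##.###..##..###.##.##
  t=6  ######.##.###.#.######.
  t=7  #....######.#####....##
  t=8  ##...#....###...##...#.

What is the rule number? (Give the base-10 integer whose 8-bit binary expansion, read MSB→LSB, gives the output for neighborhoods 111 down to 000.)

  ###|.  b7=0 t=0,i=2
  ##.|#  b6=1 t=0,i=4
  #.#|#  b5=1 t=0,i=5
  #..|#  b4=1 t=0,i=22
  .##|#  b3=1 t=0,i=1
  .#.|#  b2=1 t=0,i=6
  ..#|.  b1=0 t=0,i=0
  ...|.  b0=0 t=2,i=6
  bits 01111100 = 124

124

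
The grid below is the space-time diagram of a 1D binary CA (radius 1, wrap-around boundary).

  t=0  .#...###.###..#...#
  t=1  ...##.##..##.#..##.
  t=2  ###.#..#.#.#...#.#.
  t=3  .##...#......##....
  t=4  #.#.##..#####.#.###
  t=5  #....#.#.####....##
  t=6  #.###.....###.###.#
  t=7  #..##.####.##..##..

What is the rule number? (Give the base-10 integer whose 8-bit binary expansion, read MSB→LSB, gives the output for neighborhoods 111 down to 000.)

195

  ###|#  b7=1 t=0,i=6
  ##.|#  b6=1 t=0,i=7
  #.#|.  b5=0 t=0,i=0
  #..|.  b4=0 t=0,i=2
  .##|.  b3=0 t=0,i=5
  .#.|.  b2=0 t=0,i=1
  ..#|#  b1=1 t=0,i=4
  ...|#  b0=1 t=0,i=3
  bits 11000011 = 195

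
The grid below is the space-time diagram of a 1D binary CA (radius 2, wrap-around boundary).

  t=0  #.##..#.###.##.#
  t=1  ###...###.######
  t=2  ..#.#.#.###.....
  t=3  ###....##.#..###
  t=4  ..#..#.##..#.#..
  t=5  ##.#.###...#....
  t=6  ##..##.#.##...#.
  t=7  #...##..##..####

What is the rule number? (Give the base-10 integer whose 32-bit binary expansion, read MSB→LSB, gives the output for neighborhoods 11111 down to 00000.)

952249063

  ##### -> .   bit 31 = 0  t=1,i=0
  ####. -> .   bit 30 = 0  t=1,i=1
  ###.# -> #   bit 29 = 1  t=0,i=10
  ###.. -> #   bit 28 = 1  t=1,i=2
  ##.## -> #   bit 27 = 1  t=0,i=1
  ##.#. -> .   bit 26 = 0  t=3,i=9
  ##..# -> .   bit 25 = 0  t=0,i=4
  ##... -> .   bit 24 = 0  t=1,i=3
  #.### -> #   bit 23 = 1  t=0,i=8
  #.##. -> #   bit 22 = 1  t=0,i=2
  #.#.# -> .   bit 21 = 0  t=2,i=4
  #.#.. -> .   bit 20 = 0  t=3,i=10
  #..## -> .   bit 19 = 0  t=3,i=12
  #..#. -> .   bit 18 = 0  t=0,i=5
  #...# -> #   bit 17 = 1  t=1,i=4
  #.... -> .   bit 16 = 0  t=2,i=12
  .#### -> .   bit 15 = 0  t=1,i=11
  .###. -> .   bit 14 = 0  t=0,i=9
  .##.# -> #   bit 13 = 1  t=0,i=0
  .##.. -> .   bit 12 = 0  t=0,i=3
  .#.## -> #   bit 11 = 1  t=0,i=7
  .#.#. -> .   bit 10 = 0  t=2,i=3
  .#..# -> #   bit 9 = 1  t=3,i=11
  .#... -> .   bit 8 = 0  t=4,i=14
  ..### -> #   bit 7 = 1  t=1,i=6
  ..##. -> #   bit 6 = 1  t=3,i=7
  ..#.# -> #   bit 5 = 1  t=0,i=6
  ..#.. -> .   bit 4 = 0  t=4,i=2
  ...## -> .   bit 3 = 0  t=1,i=5
  ...#. -> #   bit 2 = 1  t=2,i=1
  ....# -> #   bit 1 = 1  t=2,i=0
  ..... -> #   bit 0 = 1  t=2,i=13
  bits 00111000110000100010101011100111 = 952249063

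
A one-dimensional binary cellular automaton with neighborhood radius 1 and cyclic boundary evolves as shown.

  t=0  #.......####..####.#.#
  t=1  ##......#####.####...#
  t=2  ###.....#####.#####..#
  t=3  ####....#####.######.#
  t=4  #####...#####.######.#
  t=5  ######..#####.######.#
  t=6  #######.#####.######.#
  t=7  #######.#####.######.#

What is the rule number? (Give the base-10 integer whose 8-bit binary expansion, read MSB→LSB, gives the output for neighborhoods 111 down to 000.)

  nb ###: next=#  (t=0,i=9, bit7=1)
  nb ##.: next=#  (t=0,i=0, bit6=1)
  nb #.#: next=.  (t=0,i=18, bit5=0)
  nb #..: next=#  (t=0,i=1, bit4=1)
  nb .##: next=#  (t=0,i=8, bit3=1)
  nb .#.: next=.  (t=0,i=19, bit2=0)
  nb ..#: next=.  (t=0,i=7, bit1=0)
  nb ...: next=.  (t=0,i=2, bit0=0)
  bits 11011000 = 216

216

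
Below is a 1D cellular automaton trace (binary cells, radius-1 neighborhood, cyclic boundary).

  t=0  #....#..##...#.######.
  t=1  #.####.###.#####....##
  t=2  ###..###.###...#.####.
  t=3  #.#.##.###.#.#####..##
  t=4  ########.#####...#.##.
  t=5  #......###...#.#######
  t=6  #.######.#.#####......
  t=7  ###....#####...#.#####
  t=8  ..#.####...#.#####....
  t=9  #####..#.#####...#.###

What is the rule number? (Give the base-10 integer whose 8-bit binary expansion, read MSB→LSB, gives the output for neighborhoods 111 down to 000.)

111

  ### -> .   bit 7 = 0  t=0,i=16
  ##. -> #   bit 6 = 1  t=0,i=9
  #.# -> #   bit 5 = 1  t=0,i=14
  #.. -> .   bit 4 = 0  t=0,i=1
  .## -> #   bit 3 = 1  t=0,i=8
  .#. -> #   bit 2 = 1  t=0,i=0
  ..# -> #   bit 1 = 1  t=0,i=4
  ... -> #   bit 0 = 1  t=0,i=2
  bits 01101111 = 111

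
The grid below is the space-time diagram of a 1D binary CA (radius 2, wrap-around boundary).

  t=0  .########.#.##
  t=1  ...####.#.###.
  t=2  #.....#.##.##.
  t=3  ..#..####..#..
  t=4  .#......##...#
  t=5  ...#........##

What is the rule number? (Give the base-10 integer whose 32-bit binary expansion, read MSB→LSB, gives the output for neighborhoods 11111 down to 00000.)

  ##### -> #   bit 31 = 1  t=0,i=3
  ####. -> .   bit 30 = 0  t=0,i=7
  ###.# -> #   bit 29 = 1  t=0,i=8
  ###.. -> #   bit 28 = 1  t=1,i=12
  ##.## -> .   bit 27 = 0  t=0,i=0
  ##.#. -> .   bit 26 = 0  t=0,i=9
  ##..# -> #   bit 25 = 1  t=3,i=9
  ##... -> .   bit 24 = 0  t=1,i=13
  #.### -> .   bit 23 = 0  t=0,i=1
  #.##. -> #   bit 22 = 1  t=0,i=12
  #.#.# -> #   bit 21 = 1  t=0,i=10
  #.#.. -> .   bit 20 = 0  t=2,i=0
  #..## -> .   bit 19 = 0  t=3,i=4
  #..#. -> .   bit 18 = 0  t=3,i=10
  #...# -> .   bit 17 = 0  t=4,i=11
  #.... -> #   bit 16 = 1  t=1,i=0
  .#### -> .   bit 15 = 0  t=0,i=2
  .###. -> #   bit 14 = 1  t=1,i=11
  .##.# -> .   bit 13 = 0  t=0,i=13
  .##.. -> .   bit 12 = 0  t=4,i=9
  .#.## -> #   bit 11 = 1  t=0,i=11
  .#.#. -> .   bit 10 = 0  t=4,i=0
  .#..# -> .   bit 9 = 0  t=3,i=3
  .#... -> .   bit 8 = 0  t=2,i=1
  ..### -> .   bit 7 = 0  t=1,i=3
  ..##. -> .   bit 6 = 0  t=4,i=8
  ..#.# -> #   bit 5 = 1  t=2,i=6
  ..#.. -> .   bit 4 = 0  t=3,i=2
  ...## -> .   bit 3 = 0  t=1,i=2
  ...#. -> #   bit 2 = 1  t=2,i=5
  ....# -> .   bit 1 = 0  t=1,i=1
  ..... -> .   bit 0 = 0  t=2,i=3
  bits 10110010011000010100100000100100 = 2992719908

2992719908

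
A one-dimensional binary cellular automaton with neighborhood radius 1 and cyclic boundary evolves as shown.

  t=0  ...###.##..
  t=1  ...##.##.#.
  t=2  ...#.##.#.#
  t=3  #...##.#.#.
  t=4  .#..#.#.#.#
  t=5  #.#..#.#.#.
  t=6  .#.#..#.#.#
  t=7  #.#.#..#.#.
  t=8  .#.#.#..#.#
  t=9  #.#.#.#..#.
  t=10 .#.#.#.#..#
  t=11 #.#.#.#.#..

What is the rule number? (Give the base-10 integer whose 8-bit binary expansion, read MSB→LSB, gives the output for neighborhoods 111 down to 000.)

  ###|#  b7=1 t=0,i=4
  ##.|.  b6=0 t=0,i=5
  #.#|#  b5=1 t=0,i=6
  #..|#  b4=1 t=0,i=9
  .##|#  b3=1 t=0,i=3
  .#.|.  b2=0 t=1,i=9
  ..#|.  b1=0 t=0,i=2
  ...|.  b0=0 t=0,i=0
  bits 10111000 = 184

184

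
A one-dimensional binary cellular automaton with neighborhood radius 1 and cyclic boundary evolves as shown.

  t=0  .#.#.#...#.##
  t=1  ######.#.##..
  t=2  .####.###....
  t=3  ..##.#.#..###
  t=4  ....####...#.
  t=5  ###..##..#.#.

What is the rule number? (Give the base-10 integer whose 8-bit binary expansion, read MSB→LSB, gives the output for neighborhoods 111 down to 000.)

  nb ###: next=#  (t=1,i=1, bit7=1)
  nb ##.: next=.  (t=0,i=12, bit6=0)
  nb #.#: next=#  (t=0,i=0, bit5=1)
  nb #..: next=.  (t=0,i=6, bit4=0)
  nb .##: next=.  (t=0,i=11, bit3=0)
  nb .#.: next=#  (t=0,i=1, bit2=1)
  nb ..#: next=.  (t=0,i=8, bit1=0)
  nb ...: next=#  (t=0,i=7, bit0=1)
  bits 10100101 = 165

165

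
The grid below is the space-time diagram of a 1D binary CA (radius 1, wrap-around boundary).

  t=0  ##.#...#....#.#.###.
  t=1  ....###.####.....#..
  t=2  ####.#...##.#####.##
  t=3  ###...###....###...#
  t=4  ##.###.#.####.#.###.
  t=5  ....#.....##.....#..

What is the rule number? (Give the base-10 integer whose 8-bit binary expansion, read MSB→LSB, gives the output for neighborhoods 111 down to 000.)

  [7] ### => #  t=0,i=17
  [6] ##. => .  t=0,i=1
  [5] #.# => .  t=0,i=2
  [4] #.. => #  t=0,i=4
  [3] .## => .  t=0,i=0
  [2] .#. => .  t=0,i=3
  [1] ..# => #  t=0,i=6
  [0] ... => #  t=0,i=5
  bits 10010011 = 147

147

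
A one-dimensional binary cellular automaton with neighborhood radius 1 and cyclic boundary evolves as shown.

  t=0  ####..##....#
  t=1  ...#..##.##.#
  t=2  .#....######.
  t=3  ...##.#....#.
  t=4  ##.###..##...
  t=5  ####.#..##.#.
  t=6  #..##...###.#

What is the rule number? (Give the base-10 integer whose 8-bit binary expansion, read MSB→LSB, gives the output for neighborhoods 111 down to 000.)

105

  nb ###: next=.  (t=0,i=0, bit7=0)
  nb ##.: next=#  (t=0,i=3, bit6=1)
  nb #.#: next=#  (t=1,i=8, bit5=1)
  nb #..: next=.  (t=0,i=4, bit4=0)
  nb .##: next=#  (t=0,i=6, bit3=1)
  nb .#.: next=.  (t=1,i=3, bit2=0)
  nb ..#: next=.  (t=0,i=5, bit1=0)
  nb ...: next=#  (t=0,i=9, bit0=1)
  bits 01101001 = 105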